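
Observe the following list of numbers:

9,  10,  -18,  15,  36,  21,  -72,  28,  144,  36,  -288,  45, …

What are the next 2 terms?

Split by position mod 2 into 2 tracks.
Stream A = 9, -18, 36, -72, 144, -288: geometric with ratio -2.
Stream B = 10, 15, 21, 28, 36, 45: triangular numbers n(n+1)/2 for n = 4, 5, ….
Position 13 falls in stream A as its term 7, giving 576.
Term 14 comes from stream B (its 7th entry): 55.

576, 55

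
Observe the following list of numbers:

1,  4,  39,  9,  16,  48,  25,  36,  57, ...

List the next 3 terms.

Reading positions in blocks of 3 reveals the pattern AAB — 2 tracks woven together.
Stream A: 1, 4, 9, 16, 25, 36 — perfect squares starting at 1².
Stream B: 39, 48, 57 — adding 9 each time.
Position 10 → stream A, term 7 = 49.
The 11th slot belongs to stream A; its 8th term is 64.
Term 12 comes from stream B (its 4th entry): 66.

49, 64, 66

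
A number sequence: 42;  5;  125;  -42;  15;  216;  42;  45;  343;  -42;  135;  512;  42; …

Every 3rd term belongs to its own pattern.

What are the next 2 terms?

405, 729

Split by position mod 3 into 3 tracks.
Stream A is 42, -42, 42, -42, 42, which is the oscillation 42·(−1)^(n+1).
Stream B is 5, 15, 45, 135, which is geometric, ×3 each step.
Stream C is 125, 216, 343, 512, which is perfect cubes starting at 5³.
The 14th slot belongs to stream B; its 5th term is 405.
The 15th slot belongs to stream C; its 5th term is 729.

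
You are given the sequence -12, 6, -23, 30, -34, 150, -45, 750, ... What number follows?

Split by position mod 2 into 2 tracks.
Subsequence A is -12, -23, -34, -45, which is linear: a_n = -1 − 11·n.
Subsequence B is 6, 30, 150, 750, which is a geometric progression (common ratio 5).
Position 9 falls in subsequence A as its term 5, giving -56.

-56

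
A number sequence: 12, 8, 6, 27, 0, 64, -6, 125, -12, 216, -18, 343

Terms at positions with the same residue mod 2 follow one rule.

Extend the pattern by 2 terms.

-24, 512

The terms cycle through 2 interleaved subsequences.
Track A: 12, 6, 0, -6, -12, -18. Arithmetic, step −6.
Track B: 8, 27, 64, 125, 216, 343. The cubes 2³, 3³, 4³, ….
Position 13 → track A, term 7 = -24.
Position 14 → track B, term 7 = 512.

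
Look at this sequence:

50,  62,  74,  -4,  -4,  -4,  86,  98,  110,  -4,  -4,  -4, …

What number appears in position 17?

-4

Positions follow the repeating pattern AAABBB; grouping by letter gives 2 tracks.
Track A = 50, 62, 74, 86, 98, 110: linear: a_n = 38 + 12·n.
Track B = -4, -4, -4, -4, -4, -4: constant -4.
Position 17 falls in track B as its term 8, giving -4.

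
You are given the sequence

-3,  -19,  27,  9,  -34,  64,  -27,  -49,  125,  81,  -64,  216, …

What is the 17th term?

Split by position mod 3 into 3 tracks.
Stream A: -3, 9, -27, 81. A geometric progression (common ratio -3).
Stream B: -19, -34, -49, -64. Linear: a_n = -4 − 15·n.
Stream C: 27, 64, 125, 216. Consecutive cubes n³ from n = 3.
Term 17 comes from stream B (its 6th entry): -94.

-94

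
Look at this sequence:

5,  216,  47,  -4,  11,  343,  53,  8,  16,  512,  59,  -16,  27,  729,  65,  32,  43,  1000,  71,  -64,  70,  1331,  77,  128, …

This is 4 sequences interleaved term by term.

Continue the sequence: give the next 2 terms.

Split by position mod 4: positions 1, 5, 9, … form one track, and each other residue class forms its own.
Stream A: 5, 11, 16, 27, 43, 70. A Fibonacci-like recurrence a_n = a_{n-1} + a_{n-2}.
Stream B: 216, 343, 512, 729, 1000, 1331. Consecutive cubes n³ from n = 6.
Stream C: 47, 53, 59, 65, 71, 77. Linear: a_n = 41 + 6·n.
Stream D: -4, 8, -16, 32, -64, 128. A geometric progression (common ratio -2).
Term 25 comes from stream A (its 7th entry): 113.
The 26th slot belongs to stream B; its 7th term is 1728.

113, 1728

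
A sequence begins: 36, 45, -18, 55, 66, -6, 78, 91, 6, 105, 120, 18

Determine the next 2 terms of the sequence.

The slot pattern repeats as AAB (period 3), so there are 2 interleaved tracks.
Subsequence A: 36, 45, 55, 66, 78, 91, 105, 120 — the triangular numbers T_8, T_9, ….
Subsequence B: -18, -6, 6, 18 — arithmetic with common difference +12.
The 13th slot belongs to subsequence A; its 9th term is 136.
The 14th slot belongs to subsequence A; its 10th term is 153.

136, 153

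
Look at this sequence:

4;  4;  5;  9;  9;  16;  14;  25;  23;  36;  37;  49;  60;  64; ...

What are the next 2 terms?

Taking every 2nd term gives 2 separate tracks.
Stream A: 4, 5, 9, 14, 23, 37, 60. Each term equals the sum of the previous two.
Stream B: 4, 9, 16, 25, 36, 49, 64. Perfect squares starting at 2².
Position 15 falls in stream A as its term 8, giving 97.
The 16th slot belongs to stream B; its 8th term is 81.

97, 81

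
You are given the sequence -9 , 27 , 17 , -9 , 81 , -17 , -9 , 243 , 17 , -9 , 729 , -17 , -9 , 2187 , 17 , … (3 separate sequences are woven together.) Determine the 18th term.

Taking every 3rd term gives 3 separate tracks.
Stream A: -9, -9, -9, -9, -9 (the constant sequence -9).
Stream B: 27, 81, 243, 729, 2187 (powers of 3).
Stream C: 17, -17, 17, -17, 17 (oscillating between 17 and -17).
Position 18 falls in stream C as its term 6, giving -17.

-17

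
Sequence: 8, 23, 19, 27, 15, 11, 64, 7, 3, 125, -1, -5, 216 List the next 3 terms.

-9, -13, 343

The slot pattern repeats as ABB (period 3), so there are 2 interleaved tracks.
Stream A: 8, 27, 64, 125, 216. Consecutive cubes n³ from n = 2.
Stream B: 23, 19, 15, 11, 7, 3, -1, -5. Arithmetic, step −4.
The 14th slot belongs to stream B; its 9th term is -9.
The 15th slot belongs to stream B; its 10th term is -13.
Position 16 falls in stream A as its term 6, giving 343.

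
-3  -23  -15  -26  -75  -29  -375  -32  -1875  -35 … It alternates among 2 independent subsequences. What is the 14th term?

Split by position mod 2 into 2 tracks.
Track A is -3, -15, -75, -375, -1875, which is a geometric progression (common ratio 5).
Track B is -23, -26, -29, -32, -35, which is arithmetic, step −3.
Position 14 falls in track B as its term 7, giving -41.

-41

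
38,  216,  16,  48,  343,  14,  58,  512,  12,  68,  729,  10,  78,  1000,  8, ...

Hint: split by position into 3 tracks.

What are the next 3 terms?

Split by position mod 3 into 3 tracks.
Track A is 38, 48, 58, 68, 78, which is arithmetic, step +10.
Track B is 216, 343, 512, 729, 1000, which is consecutive cubes n³ from n = 6.
Track C is 16, 14, 12, 10, 8, which is arithmetic, step −2.
Position 16 falls in track A as its term 6, giving 88.
Position 17 falls in track B as its term 6, giving 1331.
Position 18 falls in track C as its term 6, giving 6.

88, 1331, 6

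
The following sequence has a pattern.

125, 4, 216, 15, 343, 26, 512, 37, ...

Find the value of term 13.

Split by position mod 2 into 2 tracks.
Track A: 125, 216, 343, 512 — the cubes 5³, 6³, 7³, ….
Track B: 4, 15, 26, 37 — arithmetic with common difference +11.
Position 13 → track A, term 7 = 1331.

1331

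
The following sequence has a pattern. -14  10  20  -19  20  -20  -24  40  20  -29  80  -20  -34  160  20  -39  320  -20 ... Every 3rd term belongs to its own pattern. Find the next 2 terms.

-44, 640

Split by position mod 3 into 3 tracks.
Track A: -14, -19, -24, -29, -34, -39 — linear: a_n = -9 − 5·n.
Track B: 10, 20, 40, 80, 160, 320 — geometric, ×2 each step.
Track C: 20, -20, 20, -20, 20, -20 — the oscillation 20·(−1)^(n+1).
Position 19 falls in track A as its term 7, giving -44.
Position 20 → track B, term 7 = 640.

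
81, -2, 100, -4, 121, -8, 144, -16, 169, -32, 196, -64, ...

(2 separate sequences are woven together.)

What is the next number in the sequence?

225

Split by position mod 2 into 2 tracks.
Track A is 81, 100, 121, 144, 169, 196, which is the squares 9², 10², 11², ….
Track B is -2, -4, -8, -16, -32, -64, which is geometric, ×2 each step.
The 13th slot belongs to track A; its 7th term is 225.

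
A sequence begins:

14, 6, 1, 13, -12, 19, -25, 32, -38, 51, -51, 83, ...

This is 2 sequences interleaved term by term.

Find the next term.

The terms cycle through 2 interleaved subsequences.
Subsequence A: 14, 1, -12, -25, -38, -51 (subtracting 13 each time).
Subsequence B: 6, 13, 19, 32, 51, 83 (a Fibonacci-like recurrence a_n = a_{n-1} + a_{n-2}).
Term 13 comes from subsequence A (its 7th entry): -64.

-64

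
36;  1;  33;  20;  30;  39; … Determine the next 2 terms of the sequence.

Positions 1, 3, 5, … form one subsequence and positions 2, 4, 6, … form another.
Track A: 36, 33, 30 — arithmetic, step −3.
Track B: 1, 20, 39 — adding 19 each time.
The 7th slot belongs to track A; its 4th term is 27.
Term 8 comes from track B (its 4th entry): 58.

27, 58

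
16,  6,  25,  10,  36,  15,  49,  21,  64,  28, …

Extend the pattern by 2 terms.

Odd-indexed and even-indexed terms follow separate rules.
Track A is 16, 25, 36, 49, 64, which is the squares 4², 5², 6², ….
Track B is 6, 10, 15, 21, 28, which is the triangular numbers T_3, T_4, ….
Position 11 → track A, term 6 = 81.
The 12th slot belongs to track B; its 6th term is 36.

81, 36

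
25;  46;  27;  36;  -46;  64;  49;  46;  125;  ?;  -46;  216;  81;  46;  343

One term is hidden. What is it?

Split by position mod 3: positions 1, 4, 7, … form one track, and each other residue class forms its own.
Track A: 25, 36, 49, ?, 81 — perfect squares starting at 5².
Track B: 46, -46, 46, -46, 46 — alternating ±46.
Track C: 27, 64, 125, 216, 343 — the cubes 3³, 4³, 5³, ….
The gap is track A's term 4; the rule gives 64.

64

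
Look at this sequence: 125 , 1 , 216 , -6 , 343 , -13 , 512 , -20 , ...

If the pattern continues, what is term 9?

729

Odd-indexed and even-indexed terms follow separate rules.
Subsequence A: 125, 216, 343, 512 — consecutive cubes n³ from n = 5.
Subsequence B: 1, -6, -13, -20 — arithmetic, step −7.
Term 9 comes from subsequence A (its 5th entry): 729.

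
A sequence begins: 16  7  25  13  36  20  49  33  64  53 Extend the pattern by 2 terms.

81, 86

Taking every 2nd term gives 2 separate tracks.
Stream A is 16, 25, 36, 49, 64, which is perfect squares starting at 4².
Stream B is 7, 13, 20, 33, 53, which is Fibonacci-style (each term is the sum of the two before it).
The 11th slot belongs to stream A; its 6th term is 81.
Position 12 → stream B, term 6 = 86.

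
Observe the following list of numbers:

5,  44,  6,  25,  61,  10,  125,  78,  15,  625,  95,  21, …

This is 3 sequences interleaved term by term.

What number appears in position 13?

The terms cycle through 3 interleaved subsequences.
Stream A is 5, 25, 125, 625, which is powers 5^1, 5^2, 5^3, ….
Stream B is 44, 61, 78, 95, which is arithmetic with common difference +17.
Stream C is 6, 10, 15, 21, which is triangular numbers n(n+1)/2 for n = 3, 4, ….
The 13th slot belongs to stream A; its 5th term is 3125.

3125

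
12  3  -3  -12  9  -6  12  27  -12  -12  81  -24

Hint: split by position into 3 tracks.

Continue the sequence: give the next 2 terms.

Split by position mod 3 into 3 tracks.
Track A is 12, -12, 12, -12, which is alternating ±12.
Track B is 3, 9, 27, 81, which is powers of 3.
Track C is -3, -6, -12, -24, which is multiplying by 2 each time.
Term 13 comes from track A (its 5th entry): 12.
Position 14 → track B, term 5 = 243.

12, 243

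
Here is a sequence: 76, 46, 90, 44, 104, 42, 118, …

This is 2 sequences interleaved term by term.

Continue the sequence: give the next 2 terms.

Odd-indexed and even-indexed terms follow separate rules.
Track A: 76, 90, 104, 118 (arithmetic with common difference +14).
Track B: 46, 44, 42 (subtracting 2 each time).
Position 8 falls in track B as its term 4, giving 40.
Term 9 comes from track A (its 5th entry): 132.

40, 132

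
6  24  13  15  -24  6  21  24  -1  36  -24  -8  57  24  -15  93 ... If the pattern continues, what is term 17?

-24

Split by position mod 3: positions 1, 4, 7, … form one track, and each other residue class forms its own.
Track A = 6, 15, 21, 36, 57, 93: a Fibonacci-like recurrence a_n = a_{n-1} + a_{n-2}.
Track B = 24, -24, 24, -24, 24: oscillating between 24 and -24.
Track C = 13, 6, -1, -8, -15: arithmetic, step −7.
Position 17 falls in track B as its term 6, giving -24.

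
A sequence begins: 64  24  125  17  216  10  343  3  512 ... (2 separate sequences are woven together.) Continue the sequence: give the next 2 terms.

-4, 729

Odd-indexed and even-indexed terms follow separate rules.
Track A: 64, 125, 216, 343, 512 (consecutive cubes n³ from n = 4).
Track B: 24, 17, 10, 3 (arithmetic with common difference −7).
Position 10 falls in track B as its term 5, giving -4.
The 11th slot belongs to track A; its 6th term is 729.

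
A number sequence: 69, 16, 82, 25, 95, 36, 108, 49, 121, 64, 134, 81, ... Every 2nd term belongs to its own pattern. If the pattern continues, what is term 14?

100

Positions 1, 3, 5, … form one subsequence and positions 2, 4, 6, … form another.
Stream A: 69, 82, 95, 108, 121, 134 (arithmetic, step +13).
Stream B: 16, 25, 36, 49, 64, 81 (the squares 4², 5², 6², …).
Position 14 falls in stream B as its term 7, giving 100.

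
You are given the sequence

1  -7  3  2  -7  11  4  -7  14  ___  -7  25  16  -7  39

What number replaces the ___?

8

Taking every 3rd term gives 3 separate tracks.
Subsequence A: 1, 2, 4, ?, 16. Powers of 2.
Subsequence B: -7, -7, -7, -7, -7. Always -7.
Subsequence C: 3, 11, 14, 25, 39. Each term equals the sum of the previous two.
So the missing entry in subsequence A is 8.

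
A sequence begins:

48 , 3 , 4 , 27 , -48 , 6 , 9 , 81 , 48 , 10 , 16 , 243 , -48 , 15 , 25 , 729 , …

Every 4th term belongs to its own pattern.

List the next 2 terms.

The terms cycle through 4 interleaved subsequences.
Track A is 48, -48, 48, -48, which is oscillating between 48 and -48.
Track B is 3, 6, 10, 15, which is the triangular numbers T_2, T_3, ….
Track C is 4, 9, 16, 25, which is the squares 2², 3², 4², ….
Track D is 27, 81, 243, 729, which is powers 3^3, 3^4, 3^5, ….
The 17th slot belongs to track A; its 5th term is 48.
Position 18 falls in track B as its term 5, giving 21.

48, 21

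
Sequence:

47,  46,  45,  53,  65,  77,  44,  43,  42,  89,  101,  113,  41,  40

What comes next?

39

Positions follow the repeating pattern AAABBB; grouping by letter gives 2 tracks.
Track A is 47, 46, 45, 44, 43, 42, 41, 40, which is subtracting 1 each time.
Track B is 53, 65, 77, 89, 101, 113, which is arithmetic with common difference +12.
Position 15 falls in track A as its term 9, giving 39.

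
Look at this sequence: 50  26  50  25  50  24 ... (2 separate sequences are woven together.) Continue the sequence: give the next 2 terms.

50, 23

The terms cycle through 2 interleaved subsequences.
Track A: 50, 50, 50. Constant 50.
Track B: 26, 25, 24. Subtracting 1 each time.
The 7th slot belongs to track A; its 4th term is 50.
Position 8 falls in track B as its term 4, giving 23.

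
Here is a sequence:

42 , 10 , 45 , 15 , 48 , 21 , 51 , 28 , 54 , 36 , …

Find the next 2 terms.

57, 45

The terms cycle through 2 interleaved subsequences.
Track A: 42, 45, 48, 51, 54 — arithmetic with common difference +3.
Track B: 10, 15, 21, 28, 36 — triangular numbers starting at T_4.
The 11th slot belongs to track A; its 6th term is 57.
Position 12 → track B, term 6 = 45.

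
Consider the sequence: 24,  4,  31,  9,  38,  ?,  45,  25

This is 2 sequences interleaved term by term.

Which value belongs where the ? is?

Positions 1, 3, 5, … form one subsequence and positions 2, 4, 6, … form another.
Stream A: 24, 31, 38, 45 (arithmetic with common difference +7).
Stream B: 4, 9, ?, 25 (perfect squares starting at 2²).
So the missing entry in stream B is 16.

16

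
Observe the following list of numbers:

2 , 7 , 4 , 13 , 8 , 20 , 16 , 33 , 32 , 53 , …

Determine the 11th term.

Split by position mod 2 into 2 tracks.
Track A: 2, 4, 8, 16, 32 — powers of 2.
Track B: 7, 13, 20, 33, 53 — a Fibonacci-like recurrence a_n = a_{n-1} + a_{n-2}.
Position 11 → track A, term 6 = 64.

64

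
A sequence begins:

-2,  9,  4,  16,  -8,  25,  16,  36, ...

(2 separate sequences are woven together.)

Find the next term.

Taking every 2nd term gives 2 separate tracks.
Track A: -2, 4, -8, 16 — geometric with ratio -2.
Track B: 9, 16, 25, 36 — consecutive squares n² from n = 3.
The 9th slot belongs to track A; its 5th term is -32.

-32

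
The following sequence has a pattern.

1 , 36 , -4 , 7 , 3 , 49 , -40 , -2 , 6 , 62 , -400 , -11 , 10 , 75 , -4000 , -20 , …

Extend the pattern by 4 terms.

Split by position mod 4: positions 1, 5, 9, … form one track, and each other residue class forms its own.
Track A = 1, 3, 6, 10: triangular numbers n(n+1)/2 for n = 1, 2, ….
Track B = 36, 49, 62, 75: arithmetic, step +13.
Track C = -4, -40, -400, -4000: multiplying by 10 each time.
Track D = 7, -2, -11, -20: linear: a_n = 16 − 9·n.
The 17th slot belongs to track A; its 5th term is 15.
The 18th slot belongs to track B; its 5th term is 88.
Position 19 → track C, term 5 = -40000.
Term 20 comes from track D (its 5th entry): -29.

15, 88, -40000, -29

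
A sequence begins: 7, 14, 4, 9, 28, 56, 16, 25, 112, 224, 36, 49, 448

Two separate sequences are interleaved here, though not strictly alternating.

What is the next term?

Positions follow the repeating pattern AABB; grouping by letter gives 2 tracks.
Subsequence A: 7, 14, 28, 56, 112, 224, 448 (geometric with ratio 2).
Subsequence B: 4, 9, 16, 25, 36, 49 (consecutive squares n² from n = 2).
Term 14 comes from subsequence A (its 8th entry): 896.

896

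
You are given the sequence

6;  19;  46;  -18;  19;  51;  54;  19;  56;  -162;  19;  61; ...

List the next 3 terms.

The terms cycle through 3 interleaved subsequences.
Stream A is 6, -18, 54, -162, which is geometric with ratio -3.
Stream B is 19, 19, 19, 19, which is the constant sequence 19.
Stream C is 46, 51, 56, 61, which is linear: a_n = 41 + 5·n.
Position 13 → stream A, term 5 = 486.
Term 14 comes from stream B (its 5th entry): 19.
The 15th slot belongs to stream C; its 5th term is 66.

486, 19, 66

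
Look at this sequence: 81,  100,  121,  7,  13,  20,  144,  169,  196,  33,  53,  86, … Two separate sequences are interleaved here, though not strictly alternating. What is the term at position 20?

361

The slot pattern repeats as AAABBB (period 6), so there are 2 interleaved tracks.
Subsequence A = 81, 100, 121, 144, 169, 196: consecutive squares n² from n = 9.
Subsequence B = 7, 13, 20, 33, 53, 86: a Fibonacci-like recurrence a_n = a_{n-1} + a_{n-2}.
Position 20 falls in subsequence A as its term 11, giving 361.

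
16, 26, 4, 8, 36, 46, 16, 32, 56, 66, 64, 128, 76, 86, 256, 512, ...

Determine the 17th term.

Positions follow the repeating pattern AABB; grouping by letter gives 2 tracks.
Subsequence A: 16, 26, 36, 46, 56, 66, 76, 86 — linear: a_n = 6 + 10·n.
Subsequence B: 4, 8, 16, 32, 64, 128, 256, 512 — powers of 2.
Term 17 comes from subsequence A (its 9th entry): 96.

96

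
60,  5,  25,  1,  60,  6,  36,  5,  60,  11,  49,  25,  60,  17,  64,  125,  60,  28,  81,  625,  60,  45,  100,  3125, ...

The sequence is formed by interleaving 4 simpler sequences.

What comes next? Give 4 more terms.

Taking every 4th term gives 4 separate tracks.
Subsequence A = 60, 60, 60, 60, 60, 60: the constant sequence 60.
Subsequence B = 5, 6, 11, 17, 28, 45: a Fibonacci-like recurrence a_n = a_{n-1} + a_{n-2}.
Subsequence C = 25, 36, 49, 64, 81, 100: the squares 5², 6², 7², ….
Subsequence D = 1, 5, 25, 125, 625, 3125: powers of 5.
Term 25 comes from subsequence A (its 7th entry): 60.
Position 26 falls in subsequence B as its term 7, giving 73.
Position 27 falls in subsequence C as its term 7, giving 121.
Position 28 falls in subsequence D as its term 7, giving 15625.

60, 73, 121, 15625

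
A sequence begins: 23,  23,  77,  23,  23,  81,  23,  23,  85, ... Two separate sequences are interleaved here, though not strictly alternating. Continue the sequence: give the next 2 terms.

23, 23

The slot pattern repeats as AAB (period 3), so there are 2 interleaved tracks.
Subsequence A: 23, 23, 23, 23, 23, 23. Always 23.
Subsequence B: 77, 81, 85. Arithmetic, step +4.
The 10th slot belongs to subsequence A; its 7th term is 23.
Term 11 comes from subsequence A (its 8th entry): 23.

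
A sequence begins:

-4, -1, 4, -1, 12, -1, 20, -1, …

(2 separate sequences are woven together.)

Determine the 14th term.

-1

Positions 1, 3, 5, … form one subsequence and positions 2, 4, 6, … form another.
Subsequence A: -4, 4, 12, 20 — adding 8 each time.
Subsequence B: -1, -1, -1, -1 — constant -1.
Position 14 falls in subsequence B as its term 7, giving -1.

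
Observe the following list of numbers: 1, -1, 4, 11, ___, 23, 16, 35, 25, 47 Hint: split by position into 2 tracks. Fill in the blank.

9

Odd-indexed and even-indexed terms follow separate rules.
Subsequence A: 1, 4, ?, 16, 25 (perfect squares starting at 1²).
Subsequence B: -1, 11, 23, 35, 47 (linear: a_n = -13 + 12·n).
The gap is subsequence A's term 3; the rule gives 9.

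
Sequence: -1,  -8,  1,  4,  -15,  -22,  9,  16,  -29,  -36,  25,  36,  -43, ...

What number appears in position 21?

The slot pattern repeats as AABB (period 4), so there are 2 interleaved tracks.
Track A: -1, -8, -15, -22, -29, -36, -43 (arithmetic, step −7).
Track B: 1, 4, 9, 16, 25, 36 (perfect squares starting at 1²).
The 21st slot belongs to track A; its 11th term is -71.

-71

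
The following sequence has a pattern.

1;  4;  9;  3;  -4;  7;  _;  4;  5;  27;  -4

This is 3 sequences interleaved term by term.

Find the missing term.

9

Split by position mod 3: positions 1, 4, 7, … form one track, and each other residue class forms its own.
Stream A is 1, 3, ?, 27, which is powers of 3.
Stream B is 4, -4, 4, -4, which is oscillating between 4 and -4.
Stream C is 9, 7, 5, which is arithmetic with common difference −2.
Filling stream A at index 3 by its rule yields 9.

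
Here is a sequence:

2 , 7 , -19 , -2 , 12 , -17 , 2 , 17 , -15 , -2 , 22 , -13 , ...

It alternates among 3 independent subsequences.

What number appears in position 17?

Split by position mod 3: positions 1, 4, 7, … form one track, and each other residue class forms its own.
Stream A = 2, -2, 2, -2: oscillating between 2 and -2.
Stream B = 7, 12, 17, 22: arithmetic with common difference +5.
Stream C = -19, -17, -15, -13: arithmetic with common difference +2.
Term 17 comes from stream B (its 6th entry): 32.

32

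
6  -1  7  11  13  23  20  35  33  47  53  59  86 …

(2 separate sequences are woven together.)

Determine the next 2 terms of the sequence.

Positions 1, 3, 5, … form one subsequence and positions 2, 4, 6, … form another.
Stream A: 6, 7, 13, 20, 33, 53, 86 — each term equals the sum of the previous two.
Stream B: -1, 11, 23, 35, 47, 59 — arithmetic with common difference +12.
The 14th slot belongs to stream B; its 7th term is 71.
Term 15 comes from stream A (its 8th entry): 139.

71, 139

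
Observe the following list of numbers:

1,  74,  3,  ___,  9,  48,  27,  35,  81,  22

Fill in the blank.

61

Taking every 2nd term gives 2 separate tracks.
Stream A: 1, 3, 9, 27, 81 (powers of 3).
Stream B: 74, ?, 48, 35, 22 (linear: a_n = 87 − 13·n).
Filling stream B at index 2 by its rule yields 61.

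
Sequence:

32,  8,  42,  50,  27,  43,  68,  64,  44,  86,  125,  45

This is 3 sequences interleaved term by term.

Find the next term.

Split by position mod 3: positions 1, 4, 7, … form one track, and each other residue class forms its own.
Track A: 32, 50, 68, 86 — arithmetic, step +18.
Track B: 8, 27, 64, 125 — perfect cubes starting at 2³.
Track C: 42, 43, 44, 45 — arithmetic, step +1.
The 13th slot belongs to track A; its 5th term is 104.

104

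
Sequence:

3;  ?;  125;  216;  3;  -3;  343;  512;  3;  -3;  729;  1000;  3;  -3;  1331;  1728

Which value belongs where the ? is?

Reading positions in blocks of 4 reveals the pattern AABB — 2 tracks woven together.
Track A: 3, ?, 3, -3, 3, -3, 3, -3. Alternating ±3.
Track B: 125, 216, 343, 512, 729, 1000, 1331, 1728. Consecutive cubes n³ from n = 5.
The gap is track A's term 2; the rule gives -3.

-3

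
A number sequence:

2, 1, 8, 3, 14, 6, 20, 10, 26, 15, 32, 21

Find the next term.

Taking every 2nd term gives 2 separate tracks.
Track A is 2, 8, 14, 20, 26, 32, which is arithmetic with common difference +6.
Track B is 1, 3, 6, 10, 15, 21, which is triangular numbers starting at T_1.
Term 13 comes from track A (its 7th entry): 38.

38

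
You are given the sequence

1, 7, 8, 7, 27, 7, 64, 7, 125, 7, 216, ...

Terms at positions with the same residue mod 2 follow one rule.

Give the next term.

7

Odd-indexed and even-indexed terms follow separate rules.
Stream A: 1, 8, 27, 64, 125, 216. Consecutive cubes n³ from n = 1.
Stream B: 7, 7, 7, 7, 7. The constant sequence 7.
Position 12 → stream B, term 6 = 7.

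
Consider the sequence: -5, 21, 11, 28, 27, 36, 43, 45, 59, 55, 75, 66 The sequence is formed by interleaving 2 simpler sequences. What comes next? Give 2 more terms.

91, 78

Positions 1, 3, 5, … form one subsequence and positions 2, 4, 6, … form another.
Stream A: -5, 11, 27, 43, 59, 75. Arithmetic, step +16.
Stream B: 21, 28, 36, 45, 55, 66. Triangular numbers n(n+1)/2 for n = 6, 7, ….
The 13th slot belongs to stream A; its 7th term is 91.
Position 14 falls in stream B as its term 7, giving 78.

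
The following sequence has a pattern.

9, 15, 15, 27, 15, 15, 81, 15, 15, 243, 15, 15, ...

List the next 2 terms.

729, 15

Positions follow the repeating pattern ABB; grouping by letter gives 2 tracks.
Track A: 9, 27, 81, 243. Powers of 3.
Track B: 15, 15, 15, 15, 15, 15, 15, 15. Constant 15.
The 13th slot belongs to track A; its 5th term is 729.
Position 14 falls in track B as its term 9, giving 15.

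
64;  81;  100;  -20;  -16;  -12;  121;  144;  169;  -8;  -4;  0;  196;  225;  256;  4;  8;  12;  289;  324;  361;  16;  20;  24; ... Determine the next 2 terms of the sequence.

400, 441

The slot pattern repeats as AAABBB (period 6), so there are 2 interleaved tracks.
Stream A = 64, 81, 100, 121, 144, 169, 196, 225, 256, 289, 324, 361: the squares 8², 9², 10², ….
Stream B = -20, -16, -12, -8, -4, 0, 4, 8, 12, 16, 20, 24: linear: a_n = -24 + 4·n.
Position 25 → stream A, term 13 = 400.
Term 26 comes from stream A (its 14th entry): 441.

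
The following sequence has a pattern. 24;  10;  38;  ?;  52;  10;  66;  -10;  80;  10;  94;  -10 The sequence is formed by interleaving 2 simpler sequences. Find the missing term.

The terms cycle through 2 interleaved subsequences.
Subsequence A is 24, 38, 52, 66, 80, 94, which is adding 14 each time.
Subsequence B is 10, ?, 10, -10, 10, -10, which is alternating ±10.
Subsequence B's pattern makes the blank -10.

-10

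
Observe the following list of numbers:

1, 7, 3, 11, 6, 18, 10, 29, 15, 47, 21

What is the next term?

76

Split by position mod 2 into 2 tracks.
Track A: 1, 3, 6, 10, 15, 21 (triangular numbers starting at T_1).
Track B: 7, 11, 18, 29, 47 (Fibonacci-style (each term is the sum of the two before it)).
Term 12 comes from track B (its 6th entry): 76.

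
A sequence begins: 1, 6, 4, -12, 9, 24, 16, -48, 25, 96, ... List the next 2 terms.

36, -192

Odd-indexed and even-indexed terms follow separate rules.
Track A: 1, 4, 9, 16, 25 (consecutive squares n² from n = 1).
Track B: 6, -12, 24, -48, 96 (geometric with ratio -2).
The 11th slot belongs to track A; its 6th term is 36.
The 12th slot belongs to track B; its 6th term is -192.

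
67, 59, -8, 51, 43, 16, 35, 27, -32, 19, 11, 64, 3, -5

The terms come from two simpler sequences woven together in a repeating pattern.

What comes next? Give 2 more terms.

-128, -13

Positions follow the repeating pattern AAB; grouping by letter gives 2 tracks.
Subsequence A: 67, 59, 51, 43, 35, 27, 19, 11, 3, -5 — linear: a_n = 75 − 8·n.
Subsequence B: -8, 16, -32, 64 — a geometric progression (common ratio -2).
Position 15 → subsequence B, term 5 = -128.
The 16th slot belongs to subsequence A; its 11th term is -13.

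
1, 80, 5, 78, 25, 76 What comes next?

125

Odd-indexed and even-indexed terms follow separate rules.
Stream A is 1, 5, 25, which is a geometric progression (common ratio 5).
Stream B is 80, 78, 76, which is subtracting 2 each time.
Position 7 falls in stream A as its term 4, giving 125.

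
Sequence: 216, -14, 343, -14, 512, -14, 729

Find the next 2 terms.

The terms cycle through 2 interleaved subsequences.
Track A: 216, 343, 512, 729. Perfect cubes starting at 6³.
Track B: -14, -14, -14. Always -14.
Position 8 → track B, term 4 = -14.
The 9th slot belongs to track A; its 5th term is 1000.

-14, 1000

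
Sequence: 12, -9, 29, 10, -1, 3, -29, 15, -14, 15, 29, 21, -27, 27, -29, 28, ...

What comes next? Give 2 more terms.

Split by position mod 4 into 4 tracks.
Track A = 12, -1, -14, -27: arithmetic with common difference −13.
Track B = -9, 3, 15, 27: adding 12 each time.
Track C = 29, -29, 29, -29: oscillating between 29 and -29.
Track D = 10, 15, 21, 28: triangular numbers starting at T_4.
Position 17 → track A, term 5 = -40.
Position 18 → track B, term 5 = 39.

-40, 39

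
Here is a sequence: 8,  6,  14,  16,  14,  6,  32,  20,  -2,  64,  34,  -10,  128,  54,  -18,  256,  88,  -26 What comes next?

Split by position mod 3: positions 1, 4, 7, … form one track, and each other residue class forms its own.
Subsequence A: 8, 16, 32, 64, 128, 256 (successive powers of 2).
Subsequence B: 6, 14, 20, 34, 54, 88 (Fibonacci-style (each term is the sum of the two before it)).
Subsequence C: 14, 6, -2, -10, -18, -26 (linear: a_n = 22 − 8·n).
Position 19 falls in subsequence A as its term 7, giving 512.

512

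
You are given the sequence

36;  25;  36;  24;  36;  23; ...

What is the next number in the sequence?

Taking every 2nd term gives 2 separate tracks.
Stream A: 36, 36, 36. Always 36.
Stream B: 25, 24, 23. Arithmetic with common difference −1.
Position 7 → stream A, term 4 = 36.

36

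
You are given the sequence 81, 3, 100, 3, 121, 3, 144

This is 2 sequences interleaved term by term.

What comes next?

The terms cycle through 2 interleaved subsequences.
Track A: 81, 100, 121, 144 (the squares 9², 10², 11², …).
Track B: 3, 3, 3 (constant 3).
Position 8 falls in track B as its term 4, giving 3.

3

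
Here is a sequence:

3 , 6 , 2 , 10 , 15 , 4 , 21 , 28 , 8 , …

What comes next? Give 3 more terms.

36, 45, 16

Positions follow the repeating pattern AAB; grouping by letter gives 2 tracks.
Stream A: 3, 6, 10, 15, 21, 28 — triangular numbers starting at T_2.
Stream B: 2, 4, 8 — powers of 2.
Position 10 falls in stream A as its term 7, giving 36.
The 11th slot belongs to stream A; its 8th term is 45.
The 12th slot belongs to stream B; its 4th term is 16.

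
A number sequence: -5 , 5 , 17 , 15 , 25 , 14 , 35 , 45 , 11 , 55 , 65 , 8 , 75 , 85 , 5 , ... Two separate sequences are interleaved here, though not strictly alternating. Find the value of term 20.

125

Positions follow the repeating pattern AAB; grouping by letter gives 2 tracks.
Subsequence A = -5, 5, 15, 25, 35, 45, 55, 65, 75, 85: arithmetic with common difference +10.
Subsequence B = 17, 14, 11, 8, 5: linear: a_n = 20 − 3·n.
Term 20 comes from subsequence A (its 14th entry): 125.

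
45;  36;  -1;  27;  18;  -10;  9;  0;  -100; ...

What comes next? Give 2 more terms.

-9, -18

Positions follow the repeating pattern AAB; grouping by letter gives 2 tracks.
Track A is 45, 36, 27, 18, 9, 0, which is linear: a_n = 54 − 9·n.
Track B is -1, -10, -100, which is geometric, ×10 each step.
Term 10 comes from track A (its 7th entry): -9.
The 11th slot belongs to track A; its 8th term is -18.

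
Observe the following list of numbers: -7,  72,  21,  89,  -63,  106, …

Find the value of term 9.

-567

The terms cycle through 2 interleaved subsequences.
Stream A: -7, 21, -63 — geometric, ×-3 each step.
Stream B: 72, 89, 106 — arithmetic, step +17.
Position 9 → stream A, term 5 = -567.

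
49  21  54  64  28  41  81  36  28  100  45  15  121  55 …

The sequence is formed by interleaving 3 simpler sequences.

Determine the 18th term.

Split by position mod 3 into 3 tracks.
Subsequence A is 49, 64, 81, 100, 121, which is the squares 7², 8², 9², ….
Subsequence B is 21, 28, 36, 45, 55, which is triangular numbers starting at T_6.
Subsequence C is 54, 41, 28, 15, which is arithmetic, step −13.
Term 18 comes from subsequence C (its 6th entry): -11.

-11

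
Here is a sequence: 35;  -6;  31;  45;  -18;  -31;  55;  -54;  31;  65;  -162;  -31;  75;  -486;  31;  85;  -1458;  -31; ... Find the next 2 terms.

Split by position mod 3: positions 1, 4, 7, … form one track, and each other residue class forms its own.
Track A: 35, 45, 55, 65, 75, 85 — adding 10 each time.
Track B: -6, -18, -54, -162, -486, -1458 — geometric with ratio 3.
Track C: 31, -31, 31, -31, 31, -31 — alternating ±31.
Term 19 comes from track A (its 7th entry): 95.
Position 20 → track B, term 7 = -4374.

95, -4374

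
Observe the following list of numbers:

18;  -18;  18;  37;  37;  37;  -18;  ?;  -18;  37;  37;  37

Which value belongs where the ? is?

18

Reading positions in blocks of 6 reveals the pattern AAABBB — 2 tracks woven together.
Subsequence A = 18, -18, 18, -18, ?, -18: the oscillation 18·(−1)^(n+1).
Subsequence B = 37, 37, 37, 37, 37, 37: the constant sequence 37.
The gap is subsequence A's term 5; the rule gives 18.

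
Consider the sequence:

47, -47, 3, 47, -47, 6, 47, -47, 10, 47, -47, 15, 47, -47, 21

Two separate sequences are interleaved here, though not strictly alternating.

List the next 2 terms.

47, -47

The slot pattern repeats as AAB (period 3), so there are 2 interleaved tracks.
Track A = 47, -47, 47, -47, 47, -47, 47, -47, 47, -47: alternating ±47.
Track B = 3, 6, 10, 15, 21: the triangular numbers T_2, T_3, ….
Position 16 falls in track A as its term 11, giving 47.
Position 17 → track A, term 12 = -47.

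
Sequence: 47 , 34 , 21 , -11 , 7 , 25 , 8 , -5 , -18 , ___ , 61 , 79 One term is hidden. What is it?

43

The slot pattern repeats as AAABBB (period 6), so there are 2 interleaved tracks.
Subsequence A is 47, 34, 21, 8, -5, -18, which is subtracting 13 each time.
Subsequence B is -11, 7, 25, ?, 61, 79, which is arithmetic, step +18.
The gap is subsequence B's term 4; the rule gives 43.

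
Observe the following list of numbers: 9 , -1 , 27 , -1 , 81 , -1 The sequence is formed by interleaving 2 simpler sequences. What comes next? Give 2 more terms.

Odd-indexed and even-indexed terms follow separate rules.
Subsequence A is 9, 27, 81, which is powers of 3.
Subsequence B is -1, -1, -1, which is constant -1.
Position 7 falls in subsequence A as its term 4, giving 243.
Position 8 falls in subsequence B as its term 4, giving -1.

243, -1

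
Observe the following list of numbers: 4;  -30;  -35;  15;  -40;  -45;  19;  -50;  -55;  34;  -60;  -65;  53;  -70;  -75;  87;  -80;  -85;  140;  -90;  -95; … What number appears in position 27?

The slot pattern repeats as ABB (period 3), so there are 2 interleaved tracks.
Track A: 4, 15, 19, 34, 53, 87, 140 — each term equals the sum of the previous two.
Track B: -30, -35, -40, -45, -50, -55, -60, -65, -70, -75, -80, -85, -90, -95 — arithmetic with common difference −5.
Position 27 falls in track B as its term 18, giving -115.

-115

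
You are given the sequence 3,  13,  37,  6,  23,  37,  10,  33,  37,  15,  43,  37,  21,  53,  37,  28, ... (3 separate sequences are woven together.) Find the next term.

63

Split by position mod 3 into 3 tracks.
Track A is 3, 6, 10, 15, 21, 28, which is triangular numbers n(n+1)/2 for n = 2, 3, ….
Track B is 13, 23, 33, 43, 53, which is linear: a_n = 3 + 10·n.
Track C is 37, 37, 37, 37, 37, which is the constant sequence 37.
Position 17 falls in track B as its term 6, giving 63.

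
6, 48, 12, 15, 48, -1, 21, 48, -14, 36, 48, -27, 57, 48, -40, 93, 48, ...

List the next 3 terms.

-53, 150, 48

The terms cycle through 3 interleaved subsequences.
Track A: 6, 15, 21, 36, 57, 93. A Fibonacci-like recurrence a_n = a_{n-1} + a_{n-2}.
Track B: 48, 48, 48, 48, 48, 48. The constant sequence 48.
Track C: 12, -1, -14, -27, -40. Arithmetic, step −13.
Position 18 falls in track C as its term 6, giving -53.
Term 19 comes from track A (its 7th entry): 150.
The 20th slot belongs to track B; its 7th term is 48.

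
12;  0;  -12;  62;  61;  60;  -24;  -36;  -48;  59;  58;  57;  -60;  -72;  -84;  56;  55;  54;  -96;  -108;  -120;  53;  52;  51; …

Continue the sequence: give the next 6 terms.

-132, -144, -156, 50, 49, 48

Reading positions in blocks of 6 reveals the pattern AAABBB — 2 tracks woven together.
Subsequence A = 12, 0, -12, -24, -36, -48, -60, -72, -84, -96, -108, -120: arithmetic, step −12.
Subsequence B = 62, 61, 60, 59, 58, 57, 56, 55, 54, 53, 52, 51: linear: a_n = 63 − n.
Position 25 → subsequence A, term 13 = -132.
The 26th slot belongs to subsequence A; its 14th term is -144.
Position 27 falls in subsequence A as its term 15, giving -156.
The 28th slot belongs to subsequence B; its 13th term is 50.
Position 29 falls in subsequence B as its term 14, giving 49.
Position 30 falls in subsequence B as its term 15, giving 48.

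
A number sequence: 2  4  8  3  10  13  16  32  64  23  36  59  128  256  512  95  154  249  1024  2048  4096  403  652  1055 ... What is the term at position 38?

Positions follow the repeating pattern AAABBB; grouping by letter gives 2 tracks.
Track A: 2, 4, 8, 16, 32, 64, 128, 256, 512, 1024, 2048, 4096 — geometric, ×2 each step.
Track B: 3, 10, 13, 23, 36, 59, 95, 154, 249, 403, 652, 1055 — each term equals the sum of the previous two.
The 38th slot belongs to track A; its 20th term is 1048576.

1048576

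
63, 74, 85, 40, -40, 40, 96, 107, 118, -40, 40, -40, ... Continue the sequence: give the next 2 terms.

129, 140

Reading positions in blocks of 6 reveals the pattern AAABBB — 2 tracks woven together.
Track A is 63, 74, 85, 96, 107, 118, which is arithmetic with common difference +11.
Track B is 40, -40, 40, -40, 40, -40, which is the oscillation 40·(−1)^(n+1).
Term 13 comes from track A (its 7th entry): 129.
The 14th slot belongs to track A; its 8th term is 140.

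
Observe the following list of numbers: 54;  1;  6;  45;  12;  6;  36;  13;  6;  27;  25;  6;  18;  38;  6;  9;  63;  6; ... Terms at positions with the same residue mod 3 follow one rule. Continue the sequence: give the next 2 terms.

0, 101

Split by position mod 3: positions 1, 4, 7, … form one track, and each other residue class forms its own.
Subsequence A: 54, 45, 36, 27, 18, 9 — subtracting 9 each time.
Subsequence B: 1, 12, 13, 25, 38, 63 — each term equals the sum of the previous two.
Subsequence C: 6, 6, 6, 6, 6, 6 — always 6.
Position 19 falls in subsequence A as its term 7, giving 0.
The 20th slot belongs to subsequence B; its 7th term is 101.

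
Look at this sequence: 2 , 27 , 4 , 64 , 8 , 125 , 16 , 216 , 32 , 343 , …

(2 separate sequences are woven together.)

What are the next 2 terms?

64, 512

The terms cycle through 2 interleaved subsequences.
Subsequence A: 2, 4, 8, 16, 32 (powers of 2).
Subsequence B: 27, 64, 125, 216, 343 (consecutive cubes n³ from n = 3).
Position 11 falls in subsequence A as its term 6, giving 64.
The 12th slot belongs to subsequence B; its 6th term is 512.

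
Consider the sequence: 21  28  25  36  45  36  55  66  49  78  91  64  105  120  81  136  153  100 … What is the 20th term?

190

Reading positions in blocks of 3 reveals the pattern AAB — 2 tracks woven together.
Track A: 21, 28, 36, 45, 55, 66, 78, 91, 105, 120, 136, 153. The triangular numbers T_6, T_7, ….
Track B: 25, 36, 49, 64, 81, 100. Perfect squares starting at 5².
Term 20 comes from track A (its 14th entry): 190.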